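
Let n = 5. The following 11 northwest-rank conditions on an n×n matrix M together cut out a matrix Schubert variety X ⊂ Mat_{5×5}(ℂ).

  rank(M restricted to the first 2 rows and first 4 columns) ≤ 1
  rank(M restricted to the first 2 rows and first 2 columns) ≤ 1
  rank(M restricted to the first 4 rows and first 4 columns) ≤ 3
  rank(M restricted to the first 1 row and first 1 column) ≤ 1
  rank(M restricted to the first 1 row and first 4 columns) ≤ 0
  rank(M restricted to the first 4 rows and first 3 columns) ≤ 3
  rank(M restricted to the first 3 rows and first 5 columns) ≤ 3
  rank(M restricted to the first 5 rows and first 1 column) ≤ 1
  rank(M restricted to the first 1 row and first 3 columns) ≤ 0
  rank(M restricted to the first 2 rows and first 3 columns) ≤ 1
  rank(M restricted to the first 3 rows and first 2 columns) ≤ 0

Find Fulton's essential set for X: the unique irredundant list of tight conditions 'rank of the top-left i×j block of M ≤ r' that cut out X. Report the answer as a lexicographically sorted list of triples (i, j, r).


Recovering R(i,j) via the rank-extension bound from the 11 conditions:

  R[1]: 0 | 0 | 0 | 0 | 1
  R[2]: 0 | 0 | 1 | 1 | 2
  R[3]: 0 | 0 | 1 | 2 | 3
  R[4]: 1 | 1 | 2 | 3 | 4
  R[5]: 1 | 2 | 3 | 4 | 5

hence w(1..5) = (5, 3, 4, 1, 2).

2 SE-corners of the 8-cell Rothe diagram give Ess(w):

[(1, 4, 0), (3, 2, 0)]


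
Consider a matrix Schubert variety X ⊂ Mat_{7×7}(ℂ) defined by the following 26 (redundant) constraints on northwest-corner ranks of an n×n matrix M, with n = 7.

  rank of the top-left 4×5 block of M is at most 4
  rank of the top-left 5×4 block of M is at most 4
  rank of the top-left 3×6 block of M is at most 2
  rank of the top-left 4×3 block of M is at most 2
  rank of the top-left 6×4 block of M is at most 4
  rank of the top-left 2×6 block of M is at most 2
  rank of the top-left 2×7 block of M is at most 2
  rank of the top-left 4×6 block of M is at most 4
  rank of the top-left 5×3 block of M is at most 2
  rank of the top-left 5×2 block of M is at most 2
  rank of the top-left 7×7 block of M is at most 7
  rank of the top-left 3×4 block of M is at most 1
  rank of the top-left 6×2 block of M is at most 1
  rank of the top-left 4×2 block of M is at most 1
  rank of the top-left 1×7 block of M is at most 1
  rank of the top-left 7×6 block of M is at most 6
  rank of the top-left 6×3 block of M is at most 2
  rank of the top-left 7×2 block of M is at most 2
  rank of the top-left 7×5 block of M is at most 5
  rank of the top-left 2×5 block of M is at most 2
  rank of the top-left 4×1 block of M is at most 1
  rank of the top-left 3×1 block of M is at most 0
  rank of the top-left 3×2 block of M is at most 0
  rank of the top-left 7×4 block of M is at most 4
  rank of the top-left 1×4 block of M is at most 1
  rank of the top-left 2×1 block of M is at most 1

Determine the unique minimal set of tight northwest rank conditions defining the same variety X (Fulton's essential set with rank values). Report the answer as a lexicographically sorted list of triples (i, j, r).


Propagating the 26 rank bounds to every northwest block:

  i=1: 0, 0, 1, 1, 1, 1, 1
  i=2: 0, 0, 1, 1, 2, 2, 2
  i=3: 0, 0, 1, 1, 2, 2, 3
  i=4: 1, 1, 2, 2, 3, 3, 4
  i=5: 1, 1, 2, 3, 4, 4, 5
  i=6: 1, 1, 2, 3, 4, 5, 6
  i=7: 1, 2, 3, 4, 5, 6, 7

giving w = (3, 5, 7, 1, 4, 6, 2) via Δ²R.

Fulton essential set (4 of the 11 Rothe cells):

[(3, 2, 0), (3, 4, 1), (3, 6, 2), (6, 2, 1)]


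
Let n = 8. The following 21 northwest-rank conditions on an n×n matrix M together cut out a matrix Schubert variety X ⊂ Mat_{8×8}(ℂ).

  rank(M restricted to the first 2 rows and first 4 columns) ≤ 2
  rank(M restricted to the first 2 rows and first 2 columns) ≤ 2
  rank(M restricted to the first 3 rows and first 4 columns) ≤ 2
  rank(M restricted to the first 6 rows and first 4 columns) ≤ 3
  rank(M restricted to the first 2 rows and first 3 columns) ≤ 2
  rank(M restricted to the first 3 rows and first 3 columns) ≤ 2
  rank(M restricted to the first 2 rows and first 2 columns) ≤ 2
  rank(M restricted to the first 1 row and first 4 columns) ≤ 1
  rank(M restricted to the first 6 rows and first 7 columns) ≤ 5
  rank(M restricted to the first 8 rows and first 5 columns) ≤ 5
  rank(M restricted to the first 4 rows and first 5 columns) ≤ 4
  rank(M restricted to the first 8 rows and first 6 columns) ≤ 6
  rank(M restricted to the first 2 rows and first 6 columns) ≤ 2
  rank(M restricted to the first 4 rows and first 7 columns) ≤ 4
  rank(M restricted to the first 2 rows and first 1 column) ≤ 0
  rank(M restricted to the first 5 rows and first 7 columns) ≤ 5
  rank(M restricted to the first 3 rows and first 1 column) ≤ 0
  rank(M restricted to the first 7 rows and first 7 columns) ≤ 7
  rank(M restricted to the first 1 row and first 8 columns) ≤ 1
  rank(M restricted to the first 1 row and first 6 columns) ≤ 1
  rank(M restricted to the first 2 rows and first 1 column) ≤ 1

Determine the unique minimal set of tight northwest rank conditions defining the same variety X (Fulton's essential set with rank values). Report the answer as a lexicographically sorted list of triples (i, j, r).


Propagating the 21 rank bounds to every northwest block:

  row 1: 0, 1, 1, 1, 1, 1, 1, 1
  row 2: 0, 1, 2, 2, 2, 2, 2, 2
  row 3: 0, 1, 2, 2, 3, 3, 3, 3
  row 4: 1, 2, 3, 3, 4, 4, 4, 4
  row 5: 1, 2, 3, 3, 4, 5, 5, 5
  row 6: 1, 2, 3, 3, 4, 5, 5, 6
  row 7: 1, 2, 3, 4, 5, 6, 6, 7
  row 8: 1, 2, 3, 4, 5, 6, 7, 8

reading off 1-entries of Δ²R: w = (2, 3, 5, 1, 6, 8, 4, 7).

Fulton essential set (4 of the 7 Rothe cells):

[(3, 1, 0), (3, 4, 2), (6, 4, 3), (6, 7, 5)]


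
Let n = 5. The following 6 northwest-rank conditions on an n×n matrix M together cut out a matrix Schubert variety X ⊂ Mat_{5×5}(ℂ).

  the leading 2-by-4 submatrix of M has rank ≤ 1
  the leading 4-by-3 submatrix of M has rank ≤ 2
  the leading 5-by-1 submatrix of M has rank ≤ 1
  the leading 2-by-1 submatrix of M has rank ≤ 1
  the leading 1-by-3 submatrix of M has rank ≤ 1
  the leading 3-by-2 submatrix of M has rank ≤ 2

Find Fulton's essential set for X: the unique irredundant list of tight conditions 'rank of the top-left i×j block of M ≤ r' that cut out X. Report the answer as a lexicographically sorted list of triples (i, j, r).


Reconstructing r_w from the 6 given conditions:

  1 | 1 | 1 | 1 | 1
  1 | 1 | 1 | 1 | 2
  1 | 2 | 2 | 2 | 3
  1 | 2 | 2 | 3 | 4
  1 | 2 | 3 | 4 | 5

giving w = (1, 5, 2, 4, 3) via Δ²R.

ℓ(w)=4; the 2 essential cells (i,j,r):

[(2, 4, 1), (4, 3, 2)]


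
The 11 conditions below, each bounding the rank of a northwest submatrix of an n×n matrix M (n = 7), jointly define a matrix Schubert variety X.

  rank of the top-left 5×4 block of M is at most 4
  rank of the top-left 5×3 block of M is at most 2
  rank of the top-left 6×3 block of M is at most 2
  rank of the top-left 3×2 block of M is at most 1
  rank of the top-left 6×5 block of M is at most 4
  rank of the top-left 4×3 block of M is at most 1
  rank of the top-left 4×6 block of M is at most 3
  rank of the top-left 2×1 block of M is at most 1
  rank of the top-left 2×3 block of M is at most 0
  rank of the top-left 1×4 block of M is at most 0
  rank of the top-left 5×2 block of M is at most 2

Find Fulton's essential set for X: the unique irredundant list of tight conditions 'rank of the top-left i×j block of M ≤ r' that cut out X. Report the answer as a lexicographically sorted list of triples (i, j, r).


The tightest implied rank at each (i,j), from the 11 conditions:

  0 | 0 | 0 | 0 | 1 | 1 | 1
  0 | 0 | 0 | 1 | 2 | 2 | 2
  1 | 1 | 1 | 2 | 3 | 3 | 3
  1 | 1 | 1 | 2 | 3 | 3 | 4
  1 | 2 | 2 | 3 | 4 | 4 | 5
  1 | 2 | 2 | 3 | 4 | 5 | 6
  1 | 2 | 3 | 4 | 5 | 6 | 7

reading off 1-entries of Δ²R: w = (5, 4, 1, 7, 2, 6, 3).

|D(w)|=11, |Ess(w)|=5:

[(1, 4, 0), (2, 3, 0), (4, 3, 1), (4, 6, 3), (6, 3, 2)]


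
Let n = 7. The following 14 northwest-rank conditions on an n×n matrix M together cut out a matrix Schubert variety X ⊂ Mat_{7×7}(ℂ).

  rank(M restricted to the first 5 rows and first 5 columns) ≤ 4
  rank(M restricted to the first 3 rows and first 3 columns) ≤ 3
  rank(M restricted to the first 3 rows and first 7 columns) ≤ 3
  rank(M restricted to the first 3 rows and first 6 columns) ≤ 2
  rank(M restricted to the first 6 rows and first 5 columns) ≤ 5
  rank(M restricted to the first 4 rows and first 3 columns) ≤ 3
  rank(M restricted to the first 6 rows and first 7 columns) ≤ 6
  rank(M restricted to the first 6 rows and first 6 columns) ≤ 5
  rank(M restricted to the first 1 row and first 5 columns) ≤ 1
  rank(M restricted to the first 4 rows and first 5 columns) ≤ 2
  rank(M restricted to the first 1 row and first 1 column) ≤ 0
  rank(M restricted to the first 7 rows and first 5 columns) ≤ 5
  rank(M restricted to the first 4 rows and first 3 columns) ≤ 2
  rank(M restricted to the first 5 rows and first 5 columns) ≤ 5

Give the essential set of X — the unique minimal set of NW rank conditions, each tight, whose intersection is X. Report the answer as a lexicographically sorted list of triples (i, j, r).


Reconstructing r_w from the 14 given conditions:

  R[1]: 0 | 1 | 1 | 1 | 1 | 1 | 1
  R[2]: 1 | 2 | 2 | 2 | 2 | 2 | 2
  R[3]: 1 | 2 | 2 | 2 | 2 | 2 | 3
  R[4]: 1 | 2 | 2 | 2 | 2 | 3 | 4
  R[5]: 1 | 2 | 3 | 3 | 3 | 4 | 5
  R[6]: 1 | 2 | 3 | 4 | 4 | 5 | 6
  R[7]: 1 | 2 | 3 | 4 | 5 | 6 | 7

second differences of R give the permutation w = (2, 1, 7, 6, 3, 4, 5).

3 SE-corners of the 8-cell Rothe diagram give Ess(w):

[(1, 1, 0), (3, 6, 2), (4, 5, 2)]


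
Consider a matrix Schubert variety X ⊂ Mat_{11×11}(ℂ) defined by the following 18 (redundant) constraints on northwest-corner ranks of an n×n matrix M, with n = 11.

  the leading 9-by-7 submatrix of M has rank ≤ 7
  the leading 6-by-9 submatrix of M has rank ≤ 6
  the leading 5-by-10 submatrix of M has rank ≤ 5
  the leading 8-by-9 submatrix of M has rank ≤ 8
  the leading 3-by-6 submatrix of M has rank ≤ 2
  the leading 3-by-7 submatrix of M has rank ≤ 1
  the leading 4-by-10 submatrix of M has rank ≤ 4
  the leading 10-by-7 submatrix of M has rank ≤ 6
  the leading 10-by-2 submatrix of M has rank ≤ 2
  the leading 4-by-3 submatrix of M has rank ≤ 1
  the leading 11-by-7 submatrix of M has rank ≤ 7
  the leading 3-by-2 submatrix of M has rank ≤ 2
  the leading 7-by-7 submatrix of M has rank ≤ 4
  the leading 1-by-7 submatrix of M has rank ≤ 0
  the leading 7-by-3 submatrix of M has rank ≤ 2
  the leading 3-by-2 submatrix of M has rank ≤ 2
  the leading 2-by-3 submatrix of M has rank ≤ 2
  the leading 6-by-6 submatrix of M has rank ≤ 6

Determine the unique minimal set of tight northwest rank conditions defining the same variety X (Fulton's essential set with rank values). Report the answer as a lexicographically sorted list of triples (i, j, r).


Recovering R(i,j) via the rank-extension bound from the 18 conditions:

  R[1]: 0  0  0  0  0  0  0  1  1  1  1
  R[2]: 1  1  1  1  1  1  1  2  2  2  2
  R[3]: 1  1  1  1  1  1  1  2  3  3  3
  R[4]: 1  1  1  2  2  2  2  3  4  4  4
  R[5]: 1  2  2  3  3  3  3  4  5  5  5
  R[6]: 1  2  2  3  4  4  4  5  6  6  6
  R[7]: 1  2  2  3  4  4  4  5  6  7  7
  R[8]: 1  2  3  4  5  5  5  6  7  8  8
  R[9]: 1  2  3  4  5  6  6  7  8  9  9
  R[10]: 1  2  3  4  5  6  6  7  8  9  10
  R[11]: 1  2  3  4  5  6  7  8  9  10  11

so w = (8, 1, 9, 4, 2, 5, 10, 3, 6, 11, 7).

Fulton essential set (6 of the 20 Rothe cells):

[(1, 7, 0), (3, 7, 1), (4, 3, 1), (7, 3, 2), (7, 7, 4), (10, 7, 6)]


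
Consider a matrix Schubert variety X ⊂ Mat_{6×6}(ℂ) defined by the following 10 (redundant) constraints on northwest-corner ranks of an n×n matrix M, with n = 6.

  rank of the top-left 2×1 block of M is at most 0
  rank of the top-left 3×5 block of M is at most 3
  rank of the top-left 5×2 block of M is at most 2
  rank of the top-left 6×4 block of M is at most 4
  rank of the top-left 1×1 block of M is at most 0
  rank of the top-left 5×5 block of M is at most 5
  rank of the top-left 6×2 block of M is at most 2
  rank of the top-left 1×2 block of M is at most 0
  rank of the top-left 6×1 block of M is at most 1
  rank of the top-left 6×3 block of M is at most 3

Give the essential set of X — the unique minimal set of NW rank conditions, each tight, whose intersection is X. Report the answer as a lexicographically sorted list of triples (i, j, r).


Recovering R(i,j) via the rank-extension bound from the 10 conditions:

  i=1: 0  0  1  1  1  1
  i=2: 0  1  2  2  2  2
  i=3: 1  2  3  3  3  3
  i=4: 1  2  3  4  4  4
  i=5: 1  2  3  4  5  5
  i=6: 1  2  3  4  5  6

giving w = (3, 2, 1, 4, 5, 6) via Δ²R.

2 SE-corners of the 3-cell Rothe diagram give Ess(w):

[(1, 2, 0), (2, 1, 0)]


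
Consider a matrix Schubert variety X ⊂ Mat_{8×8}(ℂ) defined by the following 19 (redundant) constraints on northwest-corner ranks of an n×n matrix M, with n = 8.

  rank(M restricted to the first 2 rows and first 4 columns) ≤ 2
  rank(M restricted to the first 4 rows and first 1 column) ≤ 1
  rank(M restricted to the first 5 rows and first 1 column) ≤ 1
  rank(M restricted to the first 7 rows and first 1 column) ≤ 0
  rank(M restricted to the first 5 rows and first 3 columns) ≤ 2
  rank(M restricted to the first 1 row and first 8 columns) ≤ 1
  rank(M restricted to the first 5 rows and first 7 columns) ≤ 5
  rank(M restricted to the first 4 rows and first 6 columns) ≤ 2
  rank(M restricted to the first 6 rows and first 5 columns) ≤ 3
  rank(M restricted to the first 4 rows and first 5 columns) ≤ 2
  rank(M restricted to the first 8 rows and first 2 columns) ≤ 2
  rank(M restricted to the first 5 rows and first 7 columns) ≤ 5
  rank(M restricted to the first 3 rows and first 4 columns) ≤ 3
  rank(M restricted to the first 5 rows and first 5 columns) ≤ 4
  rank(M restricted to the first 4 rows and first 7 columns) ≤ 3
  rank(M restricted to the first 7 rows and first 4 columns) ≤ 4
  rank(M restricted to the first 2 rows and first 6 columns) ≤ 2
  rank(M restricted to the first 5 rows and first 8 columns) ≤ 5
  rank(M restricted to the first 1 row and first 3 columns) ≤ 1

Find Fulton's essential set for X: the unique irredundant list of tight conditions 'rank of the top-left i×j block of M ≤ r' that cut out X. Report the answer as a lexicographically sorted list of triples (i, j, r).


Recovering R(i,j) via the rank-extension bound from the 19 conditions:

  0, 1, 1, 1, 1, 1, 1, 1
  0, 1, 2, 2, 2, 2, 2, 2
  0, 1, 2, 2, 2, 2, 3, 3
  0, 1, 2, 2, 2, 2, 3, 4
  0, 1, 2, 3, 3, 3, 4, 5
  0, 1, 2, 3, 3, 4, 5, 6
  0, 1, 2, 3, 4, 5, 6, 7
  1, 2, 3, 4, 5, 6, 7, 8

reading off 1-entries of Δ²R: w = (2, 3, 7, 8, 4, 6, 5, 1).

ℓ(w)=14; the 3 essential cells (i,j,r):

[(4, 6, 2), (6, 5, 3), (7, 1, 0)]


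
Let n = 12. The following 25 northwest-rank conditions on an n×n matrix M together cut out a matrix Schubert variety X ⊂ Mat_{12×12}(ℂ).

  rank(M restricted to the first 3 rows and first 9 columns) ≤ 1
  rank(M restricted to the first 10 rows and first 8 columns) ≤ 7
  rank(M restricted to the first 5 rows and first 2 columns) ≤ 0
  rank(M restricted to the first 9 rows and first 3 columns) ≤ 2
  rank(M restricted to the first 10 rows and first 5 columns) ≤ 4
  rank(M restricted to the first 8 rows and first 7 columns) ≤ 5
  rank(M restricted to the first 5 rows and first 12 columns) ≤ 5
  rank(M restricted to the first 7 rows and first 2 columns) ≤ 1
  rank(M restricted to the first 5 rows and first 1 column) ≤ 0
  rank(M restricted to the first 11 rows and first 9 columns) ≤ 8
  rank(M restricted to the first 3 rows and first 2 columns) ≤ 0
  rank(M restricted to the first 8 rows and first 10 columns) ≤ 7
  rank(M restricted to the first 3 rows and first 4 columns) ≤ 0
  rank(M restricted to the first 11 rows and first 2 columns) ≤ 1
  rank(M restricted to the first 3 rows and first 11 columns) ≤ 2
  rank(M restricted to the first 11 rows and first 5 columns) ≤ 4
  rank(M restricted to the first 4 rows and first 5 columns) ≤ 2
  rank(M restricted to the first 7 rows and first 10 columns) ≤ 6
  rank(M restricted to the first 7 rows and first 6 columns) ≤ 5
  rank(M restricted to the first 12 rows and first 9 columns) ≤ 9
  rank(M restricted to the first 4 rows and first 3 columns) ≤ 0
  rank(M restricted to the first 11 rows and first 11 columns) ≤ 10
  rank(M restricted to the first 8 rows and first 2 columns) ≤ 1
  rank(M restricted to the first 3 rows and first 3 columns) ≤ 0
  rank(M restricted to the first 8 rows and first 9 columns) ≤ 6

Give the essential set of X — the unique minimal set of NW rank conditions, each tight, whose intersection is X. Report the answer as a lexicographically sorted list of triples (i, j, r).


Propagating the 25 rank bounds to every northwest block:

  0, 0, 0, 0, 1, 1, 1, 1, 1, 1, 1, 1
  0, 0, 0, 0, 1, 1, 1, 1, 1, 2, 2, 2
  0, 0, 0, 0, 1, 1, 1, 1, 1, 2, 2, 3
  0, 0, 0, 1, 2, 2, 2, 2, 2, 3, 3, 4
  0, 0, 1, 2, 3, 3, 3, 3, 3, 4, 4, 5
  1, 1, 2, 3, 4, 4, 4, 4, 4, 5, 5, 6
  1, 1, 2, 3, 4, 5, 5, 5, 5, 6, 6, 7
  1, 1, 2, 3, 4, 5, 5, 6, 6, 7, 7, 8
  1, 1, 2, 3, 4, 5, 6, 7, 7, 8, 8, 9
  1, 1, 2, 3, 4, 5, 6, 7, 8, 9, 9, 10
  1, 1, 2, 3, 4, 5, 6, 7, 8, 9, 10, 11
  1, 2, 3, 4, 5, 6, 7, 8, 9, 10, 11, 12

giving w = (5, 10, 12, 4, 3, 1, 6, 8, 7, 9, 11, 2) via Δ²R.

ℓ(w)=32; the 7 essential cells (i,j,r):

[(3, 4, 0), (3, 9, 1), (3, 11, 2), (4, 3, 0), (5, 2, 0), (8, 7, 5), (11, 2, 1)]


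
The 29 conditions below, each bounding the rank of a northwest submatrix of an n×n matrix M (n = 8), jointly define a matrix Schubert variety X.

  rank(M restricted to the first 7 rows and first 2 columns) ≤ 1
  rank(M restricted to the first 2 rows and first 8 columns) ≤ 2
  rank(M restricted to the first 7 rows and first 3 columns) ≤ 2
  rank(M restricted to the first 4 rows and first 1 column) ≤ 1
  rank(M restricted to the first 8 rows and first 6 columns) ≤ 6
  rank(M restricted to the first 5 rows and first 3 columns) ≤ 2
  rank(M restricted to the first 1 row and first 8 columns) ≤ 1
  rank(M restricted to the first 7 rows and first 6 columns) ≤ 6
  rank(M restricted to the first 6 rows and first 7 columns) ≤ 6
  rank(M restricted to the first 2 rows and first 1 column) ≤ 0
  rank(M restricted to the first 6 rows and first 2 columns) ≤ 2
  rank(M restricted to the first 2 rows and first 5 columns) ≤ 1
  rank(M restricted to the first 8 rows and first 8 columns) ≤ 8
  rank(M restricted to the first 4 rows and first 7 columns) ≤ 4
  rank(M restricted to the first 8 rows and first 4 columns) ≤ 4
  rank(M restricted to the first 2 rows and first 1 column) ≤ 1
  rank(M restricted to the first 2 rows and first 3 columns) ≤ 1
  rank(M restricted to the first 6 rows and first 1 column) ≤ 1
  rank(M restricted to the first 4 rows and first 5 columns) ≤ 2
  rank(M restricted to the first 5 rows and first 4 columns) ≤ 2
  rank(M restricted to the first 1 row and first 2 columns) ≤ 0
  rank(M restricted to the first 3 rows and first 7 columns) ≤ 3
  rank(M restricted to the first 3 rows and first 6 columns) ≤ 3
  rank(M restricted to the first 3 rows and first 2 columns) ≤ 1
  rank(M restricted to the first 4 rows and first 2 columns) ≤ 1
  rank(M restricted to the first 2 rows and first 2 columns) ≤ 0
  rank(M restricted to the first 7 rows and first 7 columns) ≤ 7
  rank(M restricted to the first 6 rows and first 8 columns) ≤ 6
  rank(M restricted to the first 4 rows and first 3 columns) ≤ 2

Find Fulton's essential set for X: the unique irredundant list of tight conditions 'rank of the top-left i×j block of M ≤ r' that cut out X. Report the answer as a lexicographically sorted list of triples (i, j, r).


Rank table r_w(8×8) implied by the 29 constraints:

  R[1]: 0 0 1 1 1 1 1 1
  R[2]: 0 0 1 1 1 2 2 2
  R[3]: 1 1 2 2 2 3 3 3
  R[4]: 1 1 2 2 2 3 4 4
  R[5]: 1 1 2 2 3 4 5 5
  R[6]: 1 1 2 3 4 5 6 6
  R[7]: 1 1 2 3 4 5 6 7
  R[8]: 1 2 3 4 5 6 7 8

so w = (3, 6, 1, 7, 5, 4, 8, 2).

Rothe diagram D(w) (13 cells), 5 SE-corners (essential conditions):

[(2, 2, 0), (2, 5, 1), (4, 5, 2), (5, 4, 2), (7, 2, 1)]


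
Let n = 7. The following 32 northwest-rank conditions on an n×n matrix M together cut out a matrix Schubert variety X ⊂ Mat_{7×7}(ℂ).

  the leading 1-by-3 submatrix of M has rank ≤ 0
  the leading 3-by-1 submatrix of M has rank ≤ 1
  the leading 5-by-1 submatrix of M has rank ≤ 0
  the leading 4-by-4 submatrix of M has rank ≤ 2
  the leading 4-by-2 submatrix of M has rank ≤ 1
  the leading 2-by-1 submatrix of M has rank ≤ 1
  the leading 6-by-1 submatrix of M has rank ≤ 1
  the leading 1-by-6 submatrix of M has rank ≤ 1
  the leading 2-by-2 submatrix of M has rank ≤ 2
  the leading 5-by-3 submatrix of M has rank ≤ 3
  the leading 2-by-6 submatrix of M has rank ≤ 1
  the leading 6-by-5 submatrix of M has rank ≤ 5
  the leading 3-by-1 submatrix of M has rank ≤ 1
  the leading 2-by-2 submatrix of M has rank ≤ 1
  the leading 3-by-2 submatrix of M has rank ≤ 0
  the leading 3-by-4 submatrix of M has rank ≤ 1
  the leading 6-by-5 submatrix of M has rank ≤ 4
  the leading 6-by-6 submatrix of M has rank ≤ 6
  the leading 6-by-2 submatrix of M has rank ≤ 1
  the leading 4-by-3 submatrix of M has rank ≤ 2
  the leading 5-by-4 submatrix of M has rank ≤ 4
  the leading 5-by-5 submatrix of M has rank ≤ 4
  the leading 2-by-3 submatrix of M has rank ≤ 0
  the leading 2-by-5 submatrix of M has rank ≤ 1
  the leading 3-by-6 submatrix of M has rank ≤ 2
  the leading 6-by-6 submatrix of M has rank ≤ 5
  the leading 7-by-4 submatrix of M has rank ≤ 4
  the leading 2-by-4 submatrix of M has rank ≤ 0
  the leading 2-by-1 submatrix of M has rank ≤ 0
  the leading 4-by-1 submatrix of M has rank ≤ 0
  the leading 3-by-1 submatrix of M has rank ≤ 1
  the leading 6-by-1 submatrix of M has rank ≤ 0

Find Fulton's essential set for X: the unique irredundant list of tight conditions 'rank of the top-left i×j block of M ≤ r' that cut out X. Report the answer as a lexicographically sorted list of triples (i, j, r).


Propagating the 32 rank bounds to every northwest block:

  R[1]: 0 0 0 0 1 1 1
  R[2]: 0 0 0 0 1 1 2
  R[3]: 0 0 1 1 2 2 3
  R[4]: 0 1 2 2 3 3 4
  R[5]: 0 1 2 3 4 4 5
  R[6]: 0 1 2 3 4 5 6
  R[7]: 1 2 3 4 5 6 7

hence w(1..7) = (5, 7, 3, 2, 4, 6, 1).

ℓ(w)=14; the 4 essential cells (i,j,r):

[(2, 4, 0), (2, 6, 1), (3, 2, 0), (6, 1, 0)]


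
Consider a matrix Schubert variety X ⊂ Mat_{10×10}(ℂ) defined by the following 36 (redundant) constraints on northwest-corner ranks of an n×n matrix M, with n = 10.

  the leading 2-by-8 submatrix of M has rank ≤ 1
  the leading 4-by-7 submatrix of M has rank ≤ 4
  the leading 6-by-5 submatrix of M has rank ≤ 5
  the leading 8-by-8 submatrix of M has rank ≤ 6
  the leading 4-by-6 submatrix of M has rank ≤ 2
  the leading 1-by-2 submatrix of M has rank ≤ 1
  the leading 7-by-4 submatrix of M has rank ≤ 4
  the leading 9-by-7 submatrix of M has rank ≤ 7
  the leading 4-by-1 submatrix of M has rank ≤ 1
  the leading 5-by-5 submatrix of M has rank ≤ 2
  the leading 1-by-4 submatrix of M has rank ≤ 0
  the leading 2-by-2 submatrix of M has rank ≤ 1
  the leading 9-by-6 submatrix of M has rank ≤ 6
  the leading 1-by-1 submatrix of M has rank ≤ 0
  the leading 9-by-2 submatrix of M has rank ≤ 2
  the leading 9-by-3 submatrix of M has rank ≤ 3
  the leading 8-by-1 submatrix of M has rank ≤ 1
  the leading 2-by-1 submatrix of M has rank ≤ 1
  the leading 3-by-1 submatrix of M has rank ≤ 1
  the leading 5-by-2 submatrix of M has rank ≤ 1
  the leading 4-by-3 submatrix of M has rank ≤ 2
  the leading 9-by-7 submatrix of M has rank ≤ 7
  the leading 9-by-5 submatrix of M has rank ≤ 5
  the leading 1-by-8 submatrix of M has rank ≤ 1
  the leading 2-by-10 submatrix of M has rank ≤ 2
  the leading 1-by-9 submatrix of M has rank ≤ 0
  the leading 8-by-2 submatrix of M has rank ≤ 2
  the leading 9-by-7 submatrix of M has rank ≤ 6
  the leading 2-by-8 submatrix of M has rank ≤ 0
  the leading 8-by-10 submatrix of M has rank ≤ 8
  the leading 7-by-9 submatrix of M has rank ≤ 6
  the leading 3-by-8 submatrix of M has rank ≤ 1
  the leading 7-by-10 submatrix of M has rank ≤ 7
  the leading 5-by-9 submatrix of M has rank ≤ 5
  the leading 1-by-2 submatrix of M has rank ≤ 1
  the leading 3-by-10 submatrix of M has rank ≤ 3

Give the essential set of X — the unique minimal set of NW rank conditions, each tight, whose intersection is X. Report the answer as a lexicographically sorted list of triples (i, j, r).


Computing R[i][j] = min implied NW-rank bound (n=10, 36 conditions):

  row 1: 0  0  0  0  0  0  0  0  0  1
  row 2: 0  0  0  0  0  0  0  0  1  2
  row 3: 1  1  1  1  1  1  1  1  2  3
  row 4: 1  1  2  2  2  2  2  2  3  4
  row 5: 1  1  2  2  2  3  3  3  4  5
  row 6: 1  2  3  3  3  4  4  4  5  6
  row 7: 1  2  3  4  4  5  5  5  6  7
  row 8: 1  2  3  4  5  6  6  6  7  8
  row 9: 1  2  3  4  5  6  6  7  8  9
  row 10: 1  2  3  4  5  6  7  8  9  10

giving w = (10, 9, 1, 3, 6, 2, 4, 5, 8, 7) via Δ²R.

Rothe diagram D(w) (22 cells), 5 SE-corners (essential conditions):

[(1, 9, 0), (2, 8, 0), (5, 2, 1), (5, 5, 2), (9, 7, 6)]


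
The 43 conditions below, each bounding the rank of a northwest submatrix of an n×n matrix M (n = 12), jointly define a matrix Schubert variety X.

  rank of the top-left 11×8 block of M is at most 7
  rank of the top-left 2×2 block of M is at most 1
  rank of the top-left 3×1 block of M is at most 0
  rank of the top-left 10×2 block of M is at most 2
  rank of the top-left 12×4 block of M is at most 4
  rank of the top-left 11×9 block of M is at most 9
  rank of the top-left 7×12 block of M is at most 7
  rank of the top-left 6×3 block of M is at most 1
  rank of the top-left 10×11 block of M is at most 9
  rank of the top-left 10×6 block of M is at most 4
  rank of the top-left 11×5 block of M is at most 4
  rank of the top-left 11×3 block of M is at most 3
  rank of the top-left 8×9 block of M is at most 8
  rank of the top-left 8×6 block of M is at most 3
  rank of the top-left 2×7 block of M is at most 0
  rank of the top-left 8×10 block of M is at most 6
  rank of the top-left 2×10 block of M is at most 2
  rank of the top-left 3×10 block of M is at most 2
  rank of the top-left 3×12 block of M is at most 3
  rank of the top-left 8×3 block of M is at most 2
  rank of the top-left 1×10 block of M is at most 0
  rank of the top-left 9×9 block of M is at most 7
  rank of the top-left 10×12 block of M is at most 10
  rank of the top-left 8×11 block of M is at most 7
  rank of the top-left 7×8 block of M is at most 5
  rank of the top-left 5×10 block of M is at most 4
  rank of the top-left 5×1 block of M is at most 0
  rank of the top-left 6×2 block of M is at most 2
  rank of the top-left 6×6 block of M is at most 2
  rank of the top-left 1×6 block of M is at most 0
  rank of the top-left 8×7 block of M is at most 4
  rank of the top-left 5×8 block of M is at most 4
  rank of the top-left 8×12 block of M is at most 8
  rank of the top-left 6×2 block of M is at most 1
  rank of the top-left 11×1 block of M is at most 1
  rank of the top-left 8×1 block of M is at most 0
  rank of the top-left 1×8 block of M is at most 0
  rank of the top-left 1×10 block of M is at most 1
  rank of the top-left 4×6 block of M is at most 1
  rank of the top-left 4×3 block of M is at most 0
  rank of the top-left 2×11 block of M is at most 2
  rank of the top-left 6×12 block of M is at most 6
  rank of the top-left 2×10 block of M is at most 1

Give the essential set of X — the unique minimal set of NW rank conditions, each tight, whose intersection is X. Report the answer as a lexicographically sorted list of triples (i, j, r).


Computing R[i][j] = min implied NW-rank bound (n=12, 43 conditions):

  R[1]: 0  0  0  0  0  0  0  0  0  0  1  1
  R[2]: 0  0  0  0  0  0  0  1  1  1  2  2
  R[3]: 0  0  0  1  1  1  1  2  2  2  3  3
  R[4]: 0  0  0  1  1  1  2  3  3  3  4  4
  R[5]: 0  1  1  2  2  2  3  4  4  4  5  5
  R[6]: 0  1  1  2  2  2  3  4  5  5  6  6
  R[7]: 0  1  2  3  3  3  4  5  6  6  7  7
  R[8]: 0  1  2  3  3  3  4  5  6  6  7  8
  R[9]: 1  2  3  4  4  4  5  6  7  7  8  9
  R[10]: 1  2  3  4  4  4  5  6  7  8  9  10
  R[11]: 1  2  3  4  4  5  6  7  8  9  10  11
  R[12]: 1  2  3  4  5  6  7  8  9  10  11  12

second differences of R give the permutation w = (11, 8, 4, 7, 2, 9, 3, 12, 1, 10, 6, 5).

Fulton essential set (11 of the 38 Rothe cells):

[(1, 10, 0), (2, 7, 0), (4, 3, 0), (4, 6, 1), (6, 3, 1), (6, 6, 2), (8, 1, 0), (8, 6, 3), (8, 10, 6), (10, 6, 4), (11, 5, 4)]


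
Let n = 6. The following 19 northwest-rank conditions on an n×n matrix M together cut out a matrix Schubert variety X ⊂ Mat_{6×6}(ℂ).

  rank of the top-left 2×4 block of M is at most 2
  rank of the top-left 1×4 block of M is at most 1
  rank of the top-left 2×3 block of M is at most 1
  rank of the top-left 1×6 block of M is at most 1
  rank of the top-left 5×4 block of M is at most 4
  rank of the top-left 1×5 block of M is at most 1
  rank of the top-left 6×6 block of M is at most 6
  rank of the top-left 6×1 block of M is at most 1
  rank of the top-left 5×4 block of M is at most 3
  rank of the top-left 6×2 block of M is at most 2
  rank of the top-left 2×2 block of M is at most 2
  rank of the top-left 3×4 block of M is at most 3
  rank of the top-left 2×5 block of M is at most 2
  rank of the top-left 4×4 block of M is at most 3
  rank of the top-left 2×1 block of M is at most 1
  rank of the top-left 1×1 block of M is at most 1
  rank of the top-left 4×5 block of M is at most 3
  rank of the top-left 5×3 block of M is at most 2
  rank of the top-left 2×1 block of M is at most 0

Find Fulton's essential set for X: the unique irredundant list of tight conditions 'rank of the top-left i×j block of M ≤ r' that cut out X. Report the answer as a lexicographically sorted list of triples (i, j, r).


The tightest implied rank at each (i,j), from the 19 conditions:

  0 1 1 1 1 1
  0 1 1 2 2 2
  1 2 2 3 3 3
  1 2 2 3 3 4
  1 2 2 3 4 5
  1 2 3 4 5 6

giving w = (2, 4, 1, 6, 5, 3) via Δ²R.

D(w) has 6 cells with 4 SE-corners; essential set:

[(2, 1, 0), (2, 3, 1), (4, 5, 3), (5, 3, 2)]


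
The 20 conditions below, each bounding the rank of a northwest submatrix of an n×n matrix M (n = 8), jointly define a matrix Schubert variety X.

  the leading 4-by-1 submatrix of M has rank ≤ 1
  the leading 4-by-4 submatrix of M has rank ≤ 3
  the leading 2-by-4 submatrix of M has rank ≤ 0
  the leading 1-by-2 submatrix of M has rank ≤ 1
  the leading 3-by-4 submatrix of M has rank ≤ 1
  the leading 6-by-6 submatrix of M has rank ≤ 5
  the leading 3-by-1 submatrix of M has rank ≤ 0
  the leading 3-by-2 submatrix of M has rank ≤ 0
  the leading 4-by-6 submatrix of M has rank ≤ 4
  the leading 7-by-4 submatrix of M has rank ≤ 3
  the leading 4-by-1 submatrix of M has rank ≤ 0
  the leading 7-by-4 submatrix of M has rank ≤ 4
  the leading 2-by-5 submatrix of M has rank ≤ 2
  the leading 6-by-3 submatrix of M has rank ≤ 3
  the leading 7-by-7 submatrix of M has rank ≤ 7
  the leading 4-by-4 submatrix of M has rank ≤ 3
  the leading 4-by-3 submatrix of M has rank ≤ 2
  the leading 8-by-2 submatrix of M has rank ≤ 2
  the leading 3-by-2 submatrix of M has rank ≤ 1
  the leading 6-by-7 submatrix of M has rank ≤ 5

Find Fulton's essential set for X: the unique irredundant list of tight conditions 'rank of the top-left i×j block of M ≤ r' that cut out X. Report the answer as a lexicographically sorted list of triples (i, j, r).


Rank table r_w(8×8) implied by the 20 constraints:

  i=1: 0, 0, 0, 0, 1, 1, 1, 1
  i=2: 0, 0, 0, 0, 1, 2, 2, 2
  i=3: 0, 0, 1, 1, 2, 3, 3, 3
  i=4: 0, 1, 2, 2, 3, 4, 4, 4
  i=5: 1, 2, 3, 3, 4, 5, 5, 5
  i=6: 1, 2, 3, 3, 4, 5, 5, 6
  i=7: 1, 2, 3, 3, 4, 5, 6, 7
  i=8: 1, 2, 3, 4, 5, 6, 7, 8

second differences of R give the permutation w = (5, 6, 3, 2, 1, 8, 7, 4).

Rothe diagram D(w) (14 cells), 5 SE-corners (essential conditions):

[(2, 4, 0), (3, 2, 0), (4, 1, 0), (6, 7, 5), (7, 4, 3)]


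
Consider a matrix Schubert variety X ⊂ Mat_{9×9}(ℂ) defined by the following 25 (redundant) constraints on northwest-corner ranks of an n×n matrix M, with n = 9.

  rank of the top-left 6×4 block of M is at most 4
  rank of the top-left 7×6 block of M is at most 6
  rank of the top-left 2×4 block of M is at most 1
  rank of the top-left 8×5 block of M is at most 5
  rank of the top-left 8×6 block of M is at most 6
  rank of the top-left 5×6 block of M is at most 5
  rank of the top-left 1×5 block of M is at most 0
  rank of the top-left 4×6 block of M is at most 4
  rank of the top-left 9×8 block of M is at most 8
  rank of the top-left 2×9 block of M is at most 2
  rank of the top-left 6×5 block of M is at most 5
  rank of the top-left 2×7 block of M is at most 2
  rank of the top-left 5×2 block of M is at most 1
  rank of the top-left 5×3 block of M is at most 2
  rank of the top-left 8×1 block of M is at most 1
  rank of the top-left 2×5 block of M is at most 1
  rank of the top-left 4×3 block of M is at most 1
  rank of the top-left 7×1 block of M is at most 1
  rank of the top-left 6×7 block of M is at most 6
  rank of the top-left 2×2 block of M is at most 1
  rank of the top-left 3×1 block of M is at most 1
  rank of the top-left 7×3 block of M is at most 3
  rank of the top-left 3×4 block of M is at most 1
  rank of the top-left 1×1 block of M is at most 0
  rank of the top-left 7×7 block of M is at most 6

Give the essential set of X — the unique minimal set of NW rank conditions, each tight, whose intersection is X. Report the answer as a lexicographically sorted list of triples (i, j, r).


The tightest implied rank at each (i,j), from the 25 conditions:

  row 1: 0  0  0  0  0  1  1  1  1
  row 2: 1  1  1  1  1  2  2  2  2
  row 3: 1  1  1  1  2  3  3  3  3
  row 4: 1  1  1  2  3  4  4  4  4
  row 5: 1  1  2  3  4  5  5  5  5
  row 6: 1  2  3  4  5  6  6  6  6
  row 7: 1  2  3  4  5  6  6  7  7
  row 8: 1  2  3  4  5  6  7  8  8
  row 9: 1  2  3  4  5  6  7  8  9

giving w = (6, 1, 5, 4, 3, 2, 8, 7, 9) via Δ²R.

Fulton essential set (5 of the 12 Rothe cells):

[(1, 5, 0), (3, 4, 1), (4, 3, 1), (5, 2, 1), (7, 7, 6)]


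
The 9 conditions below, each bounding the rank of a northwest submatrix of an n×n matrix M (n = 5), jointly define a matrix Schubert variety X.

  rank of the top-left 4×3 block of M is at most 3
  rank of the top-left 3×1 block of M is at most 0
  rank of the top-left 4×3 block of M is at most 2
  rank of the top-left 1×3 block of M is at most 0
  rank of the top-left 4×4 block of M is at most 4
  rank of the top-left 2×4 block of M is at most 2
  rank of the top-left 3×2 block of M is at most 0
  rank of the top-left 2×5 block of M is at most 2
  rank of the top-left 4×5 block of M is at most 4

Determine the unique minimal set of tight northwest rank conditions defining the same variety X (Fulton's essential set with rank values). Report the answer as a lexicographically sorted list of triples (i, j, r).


The tightest implied rank at each (i,j), from the 9 conditions:

  R[1]: 0  0  0  1  1
  R[2]: 0  0  1  2  2
  R[3]: 0  0  1  2  3
  R[4]: 1  1  2  3  4
  R[5]: 1  2  3  4  5

second differences of R give the permutation w = (4, 3, 5, 1, 2).

ℓ(w)=7; the 2 essential cells (i,j,r):

[(1, 3, 0), (3, 2, 0)]


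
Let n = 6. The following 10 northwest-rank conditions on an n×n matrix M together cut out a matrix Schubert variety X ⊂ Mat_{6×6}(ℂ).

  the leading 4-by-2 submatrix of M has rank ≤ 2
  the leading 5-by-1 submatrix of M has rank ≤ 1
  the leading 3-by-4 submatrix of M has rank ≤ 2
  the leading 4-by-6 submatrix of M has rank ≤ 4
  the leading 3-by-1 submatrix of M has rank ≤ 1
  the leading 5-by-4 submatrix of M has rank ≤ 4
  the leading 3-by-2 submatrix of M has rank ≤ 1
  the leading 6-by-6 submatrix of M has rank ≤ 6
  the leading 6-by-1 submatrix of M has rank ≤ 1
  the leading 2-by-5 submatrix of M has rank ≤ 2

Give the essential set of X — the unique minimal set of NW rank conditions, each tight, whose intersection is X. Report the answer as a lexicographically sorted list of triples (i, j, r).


Propagating the 10 rank bounds to every northwest block:

  R[1]: 1  1  1  1  1  1
  R[2]: 1  1  2  2  2  2
  R[3]: 1  1  2  2  3  3
  R[4]: 1  2  3  3  4  4
  R[5]: 1  2  3  4  5  5
  R[6]: 1  2  3  4  5  6

second differences of R give the permutation w = (1, 3, 5, 2, 4, 6).

ℓ(w)=3; the 2 essential cells (i,j,r):

[(3, 2, 1), (3, 4, 2)]


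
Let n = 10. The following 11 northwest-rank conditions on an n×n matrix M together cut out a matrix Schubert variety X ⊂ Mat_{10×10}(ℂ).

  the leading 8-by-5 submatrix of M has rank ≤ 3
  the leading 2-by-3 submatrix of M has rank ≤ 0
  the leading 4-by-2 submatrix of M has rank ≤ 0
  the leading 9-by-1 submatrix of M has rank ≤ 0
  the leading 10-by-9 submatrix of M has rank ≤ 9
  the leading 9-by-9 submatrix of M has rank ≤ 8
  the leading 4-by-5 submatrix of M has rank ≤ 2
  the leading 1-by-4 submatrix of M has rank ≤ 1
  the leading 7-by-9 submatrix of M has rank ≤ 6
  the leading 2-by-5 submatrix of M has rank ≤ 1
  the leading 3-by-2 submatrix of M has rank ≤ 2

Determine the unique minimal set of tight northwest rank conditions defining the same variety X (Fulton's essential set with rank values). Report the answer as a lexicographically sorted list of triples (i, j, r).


Propagating the 11 rank bounds to every northwest block:

  i=1: 0, 0, 0, 1, 1, 1, 1, 1, 1, 1
  i=2: 0, 0, 0, 1, 1, 2, 2, 2, 2, 2
  i=3: 0, 0, 1, 2, 2, 3, 3, 3, 3, 3
  i=4: 0, 0, 1, 2, 2, 3, 4, 4, 4, 4
  i=5: 0, 1, 2, 3, 3, 4, 5, 5, 5, 5
  i=6: 0, 1, 2, 3, 3, 4, 5, 6, 6, 6
  i=7: 0, 1, 2, 3, 3, 4, 5, 6, 6, 7
  i=8: 0, 1, 2, 3, 3, 4, 5, 6, 7, 8
  i=9: 0, 1, 2, 3, 4, 5, 6, 7, 8, 9
  i=10: 1, 2, 3, 4, 5, 6, 7, 8, 9, 10

reading off 1-entries of Δ²R: w = (4, 6, 3, 7, 2, 8, 10, 9, 5, 1).

D(w) has 21 cells with 7 SE-corners; essential set:

[(2, 3, 0), (2, 5, 1), (4, 2, 0), (4, 5, 2), (7, 9, 6), (8, 5, 3), (9, 1, 0)]


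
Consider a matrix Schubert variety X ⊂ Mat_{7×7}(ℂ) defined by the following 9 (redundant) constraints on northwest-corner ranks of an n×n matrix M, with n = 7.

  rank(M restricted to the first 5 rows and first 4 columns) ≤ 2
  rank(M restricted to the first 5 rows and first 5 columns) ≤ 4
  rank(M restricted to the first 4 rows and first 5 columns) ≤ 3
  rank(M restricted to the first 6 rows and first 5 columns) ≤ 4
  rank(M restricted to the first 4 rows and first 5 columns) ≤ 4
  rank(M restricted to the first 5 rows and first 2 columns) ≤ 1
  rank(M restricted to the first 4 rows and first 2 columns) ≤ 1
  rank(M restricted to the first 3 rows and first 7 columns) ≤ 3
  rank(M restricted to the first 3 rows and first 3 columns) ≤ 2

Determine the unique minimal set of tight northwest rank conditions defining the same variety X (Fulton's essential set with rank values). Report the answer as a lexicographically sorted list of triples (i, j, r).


Computing R[i][j] = min implied NW-rank bound (n=7, 9 conditions):

  row 1: 1 1 1 1 1 1 1
  row 2: 1 1 2 2 2 2 2
  row 3: 1 1 2 2 3 3 3
  row 4: 1 1 2 2 3 4 4
  row 5: 1 1 2 2 3 4 5
  row 6: 1 2 3 3 4 5 6
  row 7: 1 2 3 4 5 6 7

reading off 1-entries of Δ²R: w = (1, 3, 5, 6, 7, 2, 4).

D(w) has 7 cells with 2 SE-corners; essential set:

[(5, 2, 1), (5, 4, 2)]


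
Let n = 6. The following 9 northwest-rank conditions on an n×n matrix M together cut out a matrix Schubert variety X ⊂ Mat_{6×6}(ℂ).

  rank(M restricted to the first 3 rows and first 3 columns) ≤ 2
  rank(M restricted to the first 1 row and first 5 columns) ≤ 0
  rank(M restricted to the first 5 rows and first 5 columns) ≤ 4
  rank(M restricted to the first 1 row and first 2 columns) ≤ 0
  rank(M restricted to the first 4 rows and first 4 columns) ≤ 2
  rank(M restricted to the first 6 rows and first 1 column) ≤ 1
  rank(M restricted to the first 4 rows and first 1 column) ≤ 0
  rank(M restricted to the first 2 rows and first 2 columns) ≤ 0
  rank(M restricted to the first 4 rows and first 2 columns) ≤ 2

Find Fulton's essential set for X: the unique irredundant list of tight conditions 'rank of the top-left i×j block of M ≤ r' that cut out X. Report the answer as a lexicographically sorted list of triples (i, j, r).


Computing R[i][j] = min implied NW-rank bound (n=6, 9 conditions):

  R[1]: 0  0  0  0  0  1
  R[2]: 0  0  1  1  1  2
  R[3]: 0  1  2  2  2  3
  R[4]: 0  1  2  2  3  4
  R[5]: 1  2  3  3  4  5
  R[6]: 1  2  3  4  5  6

hence w(1..6) = (6, 3, 2, 5, 1, 4).

4 SE-corners of the 10-cell Rothe diagram give Ess(w):

[(1, 5, 0), (2, 2, 0), (4, 1, 0), (4, 4, 2)]
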